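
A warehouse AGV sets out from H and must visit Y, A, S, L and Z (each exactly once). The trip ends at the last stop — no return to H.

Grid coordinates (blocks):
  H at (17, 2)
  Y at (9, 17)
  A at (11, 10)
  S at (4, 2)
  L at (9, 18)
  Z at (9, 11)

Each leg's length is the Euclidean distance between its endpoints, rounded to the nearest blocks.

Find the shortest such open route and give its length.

There are 5! = 120 possible orderings.
H → Y → A → S → L → Z: 17+7+11+17+7 = 59
H → Y → A → S → Z → L: 17+7+11+10+7 = 52
H → Y → A → L → S → Z: 17+7+8+17+10 = 59
H → Y → A → L → Z → S: 17+7+8+7+10 = 49
H → Y → A → Z → S → L: 17+7+2+10+17 = 53
H → Y → A → Z → L → S: 17+7+2+7+17 = 50
H → Y → S → A → L → Z: 17+16+11+8+7 = 59
H → Y → S → A → Z → L: 17+16+11+2+7 = 53
H → Y → S → L → A → Z: 17+16+17+8+2 = 60
H → Y → S → L → Z → A: 17+16+17+7+2 = 59
H → Y → S → Z → A → L: 17+16+10+2+8 = 53
H → Y → S → Z → L → A: 17+16+10+7+8 = 58
H → Y → L → A → S → Z: 17+1+8+11+10 = 47
H → Y → L → A → Z → S: 17+1+8+2+10 = 38
… (106 more)
H → S → A → Z → Y → L: 13+11+2+6+1 = 33  ← best
The minimum is 33.
One shortest path: H → S → A → Z → Y → L.

33 blocks — the minimum one-way total.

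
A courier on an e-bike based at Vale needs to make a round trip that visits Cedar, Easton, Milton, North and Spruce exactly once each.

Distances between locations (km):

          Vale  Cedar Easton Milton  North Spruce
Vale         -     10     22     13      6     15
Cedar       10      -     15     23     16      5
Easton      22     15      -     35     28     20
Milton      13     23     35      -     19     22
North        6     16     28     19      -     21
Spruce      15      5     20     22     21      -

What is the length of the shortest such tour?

89 km — the shortest possible round trip.

Vale-Cedar-Easton-Milton-North-Spruce-Vale: 10+15+35+19+21+15 = 115
Vale-Cedar-Easton-Milton-Spruce-North-Vale: 10+15+35+22+21+6 = 109
Vale-Cedar-Easton-North-Milton-Spruce-Vale: 10+15+28+19+22+15 = 109
Vale-Cedar-Easton-North-Spruce-Milton-Vale: 10+15+28+21+22+13 = 109
Vale-Cedar-Easton-Spruce-Milton-North-Vale: 10+15+20+22+19+6 = 92
Vale-Cedar-Easton-Spruce-North-Milton-Vale: 10+15+20+21+19+13 = 98
Vale-Cedar-Milton-Easton-North-Spruce-Vale: 10+23+35+28+21+15 = 132
Vale-Cedar-Milton-Easton-Spruce-North-Vale: 10+23+35+20+21+6 = 115
Vale-Cedar-Milton-North-Easton-Spruce-Vale: 10+23+19+28+20+15 = 115
Vale-Cedar-Milton-North-Spruce-Easton-Vale: 10+23+19+21+20+22 = 115
Vale-Cedar-Milton-Spruce-Easton-North-Vale: 10+23+22+20+28+6 = 109
Vale-Cedar-Milton-Spruce-North-Easton-Vale: 10+23+22+21+28+22 = 126
Vale-Cedar-North-Easton-Milton-Spruce-Vale: 10+16+28+35+22+15 = 126
Vale-Cedar-North-Easton-Spruce-Milton-Vale: 10+16+28+20+22+13 = 109
… (46 more)
Vale-Easton-Cedar-Spruce-Milton-North-Vale: 22+15+5+22+19+6 = 89  ← best
The minimum is 89.
One optimal route: Vale → Easton → Cedar → Spruce → Milton → North → Vale (or its reverse).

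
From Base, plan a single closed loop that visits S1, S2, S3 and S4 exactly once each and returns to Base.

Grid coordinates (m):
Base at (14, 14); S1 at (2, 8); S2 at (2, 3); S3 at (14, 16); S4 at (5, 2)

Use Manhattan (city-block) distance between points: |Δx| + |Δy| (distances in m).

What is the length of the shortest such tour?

There are 12 distinct closed tours to check (reversals are equivalent).
Base-S1-S2-S3-S4-Base: 18+5+25+23+21 = 92
Base-S1-S2-S4-S3-Base: 18+5+4+23+2 = 52
Base-S1-S3-S2-S4-Base: 18+20+25+4+21 = 88
Base-S1-S3-S4-S2-Base: 18+20+23+4+23 = 88
Base-S1-S4-S2-S3-Base: 18+9+4+25+2 = 58
Base-S1-S4-S3-S2-Base: 18+9+23+25+23 = 98
Base-S2-S1-S3-S4-Base: 23+5+20+23+21 = 92
Base-S2-S1-S4-S3-Base: 23+5+9+23+2 = 62
Base-S2-S3-S1-S4-Base: 23+25+20+9+21 = 98
Base-S2-S4-S1-S3-Base: 23+4+9+20+2 = 58
Base-S3-S1-S2-S4-Base: 2+20+5+4+21 = 52
Base-S3-S2-S1-S4-Base: 2+25+5+9+21 = 62
The minimum is 52.
One optimal route: Base → S1 → S2 → S4 → S3 → Base (or its reverse).

Minimum total distance: 52 m.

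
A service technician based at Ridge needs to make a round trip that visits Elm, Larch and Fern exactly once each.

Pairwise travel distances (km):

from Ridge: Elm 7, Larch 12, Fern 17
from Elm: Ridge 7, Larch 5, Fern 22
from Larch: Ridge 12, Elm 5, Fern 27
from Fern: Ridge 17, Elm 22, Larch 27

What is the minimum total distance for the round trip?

Shortest round trip = 56 km.

There are 3 distinct closed tours to check (reversals are equivalent).
Ridge-Elm-Larch-Fern-Ridge: 7+5+27+17 = 56
Ridge-Elm-Fern-Larch-Ridge: 7+22+27+12 = 68
Ridge-Larch-Elm-Fern-Ridge: 12+5+22+17 = 56
The minimum is 56.
One optimal route: Ridge → Elm → Larch → Fern → Ridge (or its reverse).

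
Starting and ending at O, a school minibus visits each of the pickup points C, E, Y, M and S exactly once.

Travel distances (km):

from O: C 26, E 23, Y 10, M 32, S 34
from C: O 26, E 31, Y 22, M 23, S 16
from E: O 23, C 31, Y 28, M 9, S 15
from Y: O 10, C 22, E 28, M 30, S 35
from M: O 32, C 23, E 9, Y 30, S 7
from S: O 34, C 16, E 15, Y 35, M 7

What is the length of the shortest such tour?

Minimum total distance: 87 km.

O - C - E - Y - M - S - O: 26+31+28+30+7+34 = 156
O - C - E - Y - S - M - O: 26+31+28+35+7+32 = 159
O - C - E - M - Y - S - O: 26+31+9+30+35+34 = 165
O - C - E - M - S - Y - O: 26+31+9+7+35+10 = 118
O - C - E - S - Y - M - O: 26+31+15+35+30+32 = 169
O - C - E - S - M - Y - O: 26+31+15+7+30+10 = 119
O - C - Y - E - M - S - O: 26+22+28+9+7+34 = 126
O - C - Y - E - S - M - O: 26+22+28+15+7+32 = 130
O - C - Y - M - E - S - O: 26+22+30+9+15+34 = 136
O - C - Y - M - S - E - O: 26+22+30+7+15+23 = 123
O - C - Y - S - E - M - O: 26+22+35+15+9+32 = 139
O - C - Y - S - M - E - O: 26+22+35+7+9+23 = 122
O - C - M - E - Y - S - O: 26+23+9+28+35+34 = 155
O - C - M - E - S - Y - O: 26+23+9+15+35+10 = 118
… (46 more)
O - E - M - S - C - Y - O: 23+9+7+16+22+10 = 87  ← best
The minimum is 87.
One optimal route: O → E → M → S → C → Y → O (or its reverse).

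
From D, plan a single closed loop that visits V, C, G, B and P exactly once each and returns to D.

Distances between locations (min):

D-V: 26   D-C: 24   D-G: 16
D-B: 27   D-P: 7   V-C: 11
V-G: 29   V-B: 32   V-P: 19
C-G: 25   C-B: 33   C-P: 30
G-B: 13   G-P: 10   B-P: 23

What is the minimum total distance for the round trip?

Shortest round trip = 97 min.

With 5 stops there are 5!/2 = 60 distinct round trips (a route and its reverse cost the same).
D-V-C-G-B-P-D: 26+11+25+13+23+7 = 105
D-V-C-G-P-B-D: 26+11+25+10+23+27 = 122
D-V-C-B-G-P-D: 26+11+33+13+10+7 = 100
D-V-C-B-P-G-D: 26+11+33+23+10+16 = 119
D-V-C-P-G-B-D: 26+11+30+10+13+27 = 117
D-V-C-P-B-G-D: 26+11+30+23+13+16 = 119
D-V-G-C-B-P-D: 26+29+25+33+23+7 = 143
D-V-G-C-P-B-D: 26+29+25+30+23+27 = 160
D-V-G-B-C-P-D: 26+29+13+33+30+7 = 138
D-V-G-B-P-C-D: 26+29+13+23+30+24 = 145
D-V-G-P-C-B-D: 26+29+10+30+33+27 = 155
D-V-G-P-B-C-D: 26+29+10+23+33+24 = 145
D-V-B-C-G-P-D: 26+32+33+25+10+7 = 133
D-V-B-C-P-G-D: 26+32+33+30+10+16 = 147
… (46 more)
D-C-V-B-G-P-D: 24+11+32+13+10+7 = 97  ← best
The minimum is 97.
One optimal route: D → C → V → B → G → P → D (or its reverse).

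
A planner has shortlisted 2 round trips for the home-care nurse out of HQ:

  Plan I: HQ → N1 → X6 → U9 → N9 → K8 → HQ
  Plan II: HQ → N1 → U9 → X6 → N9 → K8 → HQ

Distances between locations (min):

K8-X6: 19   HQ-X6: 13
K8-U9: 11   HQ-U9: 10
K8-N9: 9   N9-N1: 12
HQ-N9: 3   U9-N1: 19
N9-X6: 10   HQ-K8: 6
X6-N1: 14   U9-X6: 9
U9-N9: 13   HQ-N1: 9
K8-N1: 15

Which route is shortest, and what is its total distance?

60 min — Plan I is the shortest.

Plan I: 9 + 14 + 9 + 13 + 9 + 6 = 60
Plan II: 9 + 19 + 9 + 10 + 9 + 6 = 62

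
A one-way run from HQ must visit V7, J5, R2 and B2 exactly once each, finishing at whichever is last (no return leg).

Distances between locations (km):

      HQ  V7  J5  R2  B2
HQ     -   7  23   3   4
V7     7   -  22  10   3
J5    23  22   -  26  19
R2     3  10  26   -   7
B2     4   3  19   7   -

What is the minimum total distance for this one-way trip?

There are 4! = 24 possible orderings.
HQ → V7 → J5 → R2 → B2: 7+22+26+7 = 62
HQ → V7 → J5 → B2 → R2: 7+22+19+7 = 55
HQ → V7 → R2 → J5 → B2: 7+10+26+19 = 62
HQ → V7 → R2 → B2 → J5: 7+10+7+19 = 43
HQ → V7 → B2 → J5 → R2: 7+3+19+26 = 55
HQ → V7 → B2 → R2 → J5: 7+3+7+26 = 43
HQ → J5 → V7 → R2 → B2: 23+22+10+7 = 62
HQ → J5 → V7 → B2 → R2: 23+22+3+7 = 55
HQ → J5 → R2 → V7 → B2: 23+26+10+3 = 62
HQ → J5 → R2 → B2 → V7: 23+26+7+3 = 59
HQ → J5 → B2 → V7 → R2: 23+19+3+10 = 55
HQ → J5 → B2 → R2 → V7: 23+19+7+10 = 59
HQ → R2 → V7 → J5 → B2: 3+10+22+19 = 54
HQ → R2 → V7 → B2 → J5: 3+10+3+19 = 35
… (10 more)
The minimum is 35.
One shortest path: HQ → R2 → V7 → B2 → J5.

Minimum one-way distance = 35 km.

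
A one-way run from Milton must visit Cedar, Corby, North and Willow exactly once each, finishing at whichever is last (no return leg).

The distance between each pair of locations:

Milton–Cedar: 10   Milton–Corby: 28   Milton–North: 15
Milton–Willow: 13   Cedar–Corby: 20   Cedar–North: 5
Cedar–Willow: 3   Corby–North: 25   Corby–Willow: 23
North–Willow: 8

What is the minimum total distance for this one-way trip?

There are 4! = 24 possible orderings.
Milton → Cedar → Corby → North → Willow: 10+20+25+8 = 63
Milton → Cedar → Corby → Willow → North: 10+20+23+8 = 61
Milton → Cedar → North → Corby → Willow: 10+5+25+23 = 63
Milton → Cedar → North → Willow → Corby: 10+5+8+23 = 46
Milton → Cedar → Willow → Corby → North: 10+3+23+25 = 61
Milton → Cedar → Willow → North → Corby: 10+3+8+25 = 46
Milton → Corby → Cedar → North → Willow: 28+20+5+8 = 61
Milton → Corby → Cedar → Willow → North: 28+20+3+8 = 59
Milton → Corby → North → Cedar → Willow: 28+25+5+3 = 61
Milton → Corby → North → Willow → Cedar: 28+25+8+3 = 64
Milton → Corby → Willow → Cedar → North: 28+23+3+5 = 59
Milton → Corby → Willow → North → Cedar: 28+23+8+5 = 64
Milton → North → Cedar → Corby → Willow: 15+5+20+23 = 63
Milton → North → Cedar → Willow → Corby: 15+5+3+23 = 46
… (10 more)
The minimum is 46.
One shortest path: Milton → Cedar → North → Willow → Corby.

Shortest open route: 46.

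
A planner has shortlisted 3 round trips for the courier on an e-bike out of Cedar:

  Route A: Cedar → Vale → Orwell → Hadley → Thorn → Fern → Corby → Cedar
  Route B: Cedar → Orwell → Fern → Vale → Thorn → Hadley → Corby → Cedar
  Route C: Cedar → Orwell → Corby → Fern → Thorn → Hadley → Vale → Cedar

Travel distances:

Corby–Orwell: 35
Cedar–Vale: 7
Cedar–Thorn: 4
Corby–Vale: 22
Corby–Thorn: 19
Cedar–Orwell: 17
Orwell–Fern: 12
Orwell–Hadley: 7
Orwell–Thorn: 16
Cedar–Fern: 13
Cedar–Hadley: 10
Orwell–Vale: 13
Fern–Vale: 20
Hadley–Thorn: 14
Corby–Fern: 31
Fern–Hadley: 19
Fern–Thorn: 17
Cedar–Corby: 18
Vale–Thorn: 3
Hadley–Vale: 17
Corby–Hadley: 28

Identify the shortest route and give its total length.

Route A: 7 + 13 + 7 + 14 + 17 + 31 + 18 = 107
Route B: 17 + 12 + 20 + 3 + 14 + 28 + 18 = 112
Route C: 17 + 35 + 31 + 17 + 14 + 17 + 7 = 138

107 — Route A is the shortest.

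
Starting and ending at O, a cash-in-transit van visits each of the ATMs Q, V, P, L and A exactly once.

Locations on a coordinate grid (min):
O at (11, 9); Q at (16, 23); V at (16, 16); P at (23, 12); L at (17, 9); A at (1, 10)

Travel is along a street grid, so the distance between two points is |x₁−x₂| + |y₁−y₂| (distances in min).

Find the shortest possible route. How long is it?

With 5 stops there are 5!/2 = 60 distinct round trips (a route and its reverse cost the same).
O→Q→V→P→L→A→O: 19+7+11+9+17+11 = 74
O→Q→V→P→A→L→O: 19+7+11+24+17+6 = 84
O→Q→V→L→P→A→O: 19+7+8+9+24+11 = 78
O→Q→V→L→A→P→O: 19+7+8+17+24+15 = 90
O→Q→V→A→P→L→O: 19+7+21+24+9+6 = 86
O→Q→V→A→L→P→O: 19+7+21+17+9+15 = 88
O→Q→P→V→L→A→O: 19+18+11+8+17+11 = 84
O→Q→P→V→A→L→O: 19+18+11+21+17+6 = 92
O→Q→P→L→V→A→O: 19+18+9+8+21+11 = 86
O→Q→P→L→A→V→O: 19+18+9+17+21+12 = 96
O→Q→P→A→V→L→O: 19+18+24+21+8+6 = 96
O→Q→P→A→L→V→O: 19+18+24+17+8+12 = 98
O→Q→L→V→P→A→O: 19+15+8+11+24+11 = 88
O→Q→L→V→A→P→O: 19+15+8+21+24+15 = 102
… (46 more)
O→L→P→Q→V→A→O: 6+9+18+7+21+11 = 72  ← best
The minimum is 72.
One optimal route: O → L → P → Q → V → A → O (or its reverse).

Minimum total distance: 72 min.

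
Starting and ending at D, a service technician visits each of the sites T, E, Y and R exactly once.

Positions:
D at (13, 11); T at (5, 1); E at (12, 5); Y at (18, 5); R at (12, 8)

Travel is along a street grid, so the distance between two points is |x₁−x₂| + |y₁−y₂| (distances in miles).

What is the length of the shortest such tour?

Minimum total distance: 46 miles.

There are 12 distinct closed tours to check (reversals are equivalent).
D - T - E - Y - R - D: 18+11+6+9+4 = 48
D - T - E - R - Y - D: 18+11+3+9+11 = 52
D - T - Y - E - R - D: 18+17+6+3+4 = 48
D - T - Y - R - E - D: 18+17+9+3+7 = 54
D - T - R - E - Y - D: 18+14+3+6+11 = 52
D - T - R - Y - E - D: 18+14+9+6+7 = 54
D - E - T - Y - R - D: 7+11+17+9+4 = 48
D - E - T - R - Y - D: 7+11+14+9+11 = 52
D - E - Y - T - R - D: 7+6+17+14+4 = 48
D - E - R - T - Y - D: 7+3+14+17+11 = 52
D - Y - T - E - R - D: 11+17+11+3+4 = 46
D - Y - E - T - R - D: 11+6+11+14+4 = 46
The minimum is 46.
One optimal route: D → Y → T → E → R → D (or its reverse).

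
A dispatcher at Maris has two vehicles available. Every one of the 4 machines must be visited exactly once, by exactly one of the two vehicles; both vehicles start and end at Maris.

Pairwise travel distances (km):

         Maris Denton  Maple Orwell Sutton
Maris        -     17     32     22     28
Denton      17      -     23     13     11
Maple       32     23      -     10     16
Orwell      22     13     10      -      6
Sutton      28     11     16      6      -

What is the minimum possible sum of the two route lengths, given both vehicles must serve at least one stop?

Minimum combined distance: 110 km.

Check every non-empty split of the stops between the two vehicles; for each half take its own optimal tour:
  {Denton} + {Maple, Orwell, Sutton}: 34 + 76 = 110
  {Maple} + {Denton, Orwell, Sutton}: 64 + 56 = 120
  {Denton, Maple} + {Orwell, Sutton}: 72 + 56 = 128
  {Orwell} + {Denton, Maple, Sutton}: 44 + 76 = 120
  {Denton, Orwell} + {Maple, Sutton}: 52 + 76 = 128
  {Maple, Orwell} + {Denton, Sutton}: 64 + 56 = 120
  … (7 splits in total)
Best: vehicle 1 Maris → Denton → Maris = 34; vehicle 2 Maris → Maple → Orwell → Sutton → Maris = 76; combined 110.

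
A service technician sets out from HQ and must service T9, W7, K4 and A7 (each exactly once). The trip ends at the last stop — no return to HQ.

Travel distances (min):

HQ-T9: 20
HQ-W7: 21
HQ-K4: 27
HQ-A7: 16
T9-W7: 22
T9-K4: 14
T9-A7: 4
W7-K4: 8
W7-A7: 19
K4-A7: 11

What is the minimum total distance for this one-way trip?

42 min — the minimum one-way total.

There are 4! = 24 possible orderings.
HQ→T9→W7→K4→A7: 20+22+8+11 = 61
HQ→T9→W7→A7→K4: 20+22+19+11 = 72
HQ→T9→K4→W7→A7: 20+14+8+19 = 61
HQ→T9→K4→A7→W7: 20+14+11+19 = 64
HQ→T9→A7→W7→K4: 20+4+19+8 = 51
HQ→T9→A7→K4→W7: 20+4+11+8 = 43
HQ→W7→T9→K4→A7: 21+22+14+11 = 68
HQ→W7→T9→A7→K4: 21+22+4+11 = 58
HQ→W7→K4→T9→A7: 21+8+14+4 = 47
HQ→W7→K4→A7→T9: 21+8+11+4 = 44
HQ→W7→A7→T9→K4: 21+19+4+14 = 58
HQ→W7→A7→K4→T9: 21+19+11+14 = 65
HQ→K4→T9→W7→A7: 27+14+22+19 = 82
HQ→K4→T9→A7→W7: 27+14+4+19 = 64
… (10 more)
HQ→A7→T9→K4→W7: 16+4+14+8 = 42  ← best
The minimum is 42.
One shortest path: HQ → A7 → T9 → K4 → W7.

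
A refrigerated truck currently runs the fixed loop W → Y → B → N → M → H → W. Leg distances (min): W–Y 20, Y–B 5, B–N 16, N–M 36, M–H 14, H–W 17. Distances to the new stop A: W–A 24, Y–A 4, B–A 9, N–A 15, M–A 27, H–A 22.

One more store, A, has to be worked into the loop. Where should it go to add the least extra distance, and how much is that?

Insertion cost between consecutive stops i–j is d(i,A) + d(A,j) − d(i,j):
  between W and Y: 24 + 4 − 20 = 8
  between Y and B: 4 + 9 − 5 = 8
  between B and N: 9 + 15 − 16 = 8
  between N and M: 15 + 27 − 36 = 6
  between M and H: 27 + 22 − 14 = 35
  between H and W: 22 + 24 − 17 = 29
Cheapest insertion is between N and M, adding 6.
New total = 108 + 6 = 114.

Adding 6 min by placing A on the N–M leg.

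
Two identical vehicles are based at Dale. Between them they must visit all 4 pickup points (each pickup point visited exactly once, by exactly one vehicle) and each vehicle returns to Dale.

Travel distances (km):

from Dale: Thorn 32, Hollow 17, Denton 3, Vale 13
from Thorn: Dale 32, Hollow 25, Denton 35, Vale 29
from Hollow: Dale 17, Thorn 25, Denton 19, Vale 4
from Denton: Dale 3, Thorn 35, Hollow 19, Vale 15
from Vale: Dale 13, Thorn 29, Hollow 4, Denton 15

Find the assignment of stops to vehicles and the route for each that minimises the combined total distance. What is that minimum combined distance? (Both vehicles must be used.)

Check every non-empty split of the stops between the two vehicles; for each half take its own optimal tour:
  {Thorn} + {Hollow, Denton, Vale}: 64 + 39 = 103
  {Hollow} + {Thorn, Denton, Vale}: 34 + 79 = 113
  {Thorn, Hollow} + {Denton, Vale}: 74 + 31 = 105
  {Denton} + {Thorn, Hollow, Vale}: 6 + 74 = 80
  {Thorn, Denton} + {Hollow, Vale}: 70 + 34 = 104
  {Hollow, Denton} + {Thorn, Vale}: 39 + 74 = 113
  … (7 splits in total)
Best: vehicle 1 Dale → Denton → Dale = 6; vehicle 2 Dale → Thorn → Hollow → Vale → Dale = 74; combined 80.

Minimum combined distance: 80 km.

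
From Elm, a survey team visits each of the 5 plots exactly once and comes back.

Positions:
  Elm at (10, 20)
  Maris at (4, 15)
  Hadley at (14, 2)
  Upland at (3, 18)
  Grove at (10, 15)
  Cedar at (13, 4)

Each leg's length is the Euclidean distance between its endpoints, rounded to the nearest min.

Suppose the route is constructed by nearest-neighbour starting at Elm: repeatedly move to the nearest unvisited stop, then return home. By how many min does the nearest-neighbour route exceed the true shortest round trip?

Excess over optimum: 7 min.

Elm: Grove=5, Upland=7, Maris=8, Cedar=16, Hadley=18 ⇒ Grove
Grove: Maris=6, Upland=8, Cedar=11, Hadley=14 ⇒ Maris
Maris: Upland=3, Cedar=14, Hadley=16 ⇒ Upland
Upland: Cedar=17, Hadley=19 ⇒ Cedar
Cedar: Hadley=2 ⇒ Hadley
NN route Elm → Grove → Maris → Upland → Cedar → Hadley → Elm costs 51.
Optimal: Elm → Upland → Maris → Hadley → Cedar → Grove → Elm costs 44 (by enumerating all 60 distinct tours).
Excess = 51 − 44 = 7.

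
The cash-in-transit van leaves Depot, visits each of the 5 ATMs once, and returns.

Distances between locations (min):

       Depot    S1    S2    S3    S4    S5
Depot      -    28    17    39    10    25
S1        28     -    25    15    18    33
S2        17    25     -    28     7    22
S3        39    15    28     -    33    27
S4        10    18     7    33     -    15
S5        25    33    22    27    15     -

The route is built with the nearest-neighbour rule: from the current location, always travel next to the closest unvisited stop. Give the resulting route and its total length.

Nearest-neighbour total = 109 min; route Depot → S4 → S2 → S5 → S3 → S1 → Depot.

At Depot the remaining stops are S4 10, S2 17, S5 25, S1 28, S3 39; go to S4.
At S4 the remaining stops are S2 7, S5 15, S1 18, S3 33; go to S2.
At S2 the remaining stops are S5 22, S1 25, S3 28; go to S5.
At S5 the remaining stops are S3 27, S1 33; go to S3.
At S3 the remaining stops are S1 15; go to S1.
Return S1→Depot: 28.
Total = 10 + 7 + 22 + 27 + 15 + 28 = 109.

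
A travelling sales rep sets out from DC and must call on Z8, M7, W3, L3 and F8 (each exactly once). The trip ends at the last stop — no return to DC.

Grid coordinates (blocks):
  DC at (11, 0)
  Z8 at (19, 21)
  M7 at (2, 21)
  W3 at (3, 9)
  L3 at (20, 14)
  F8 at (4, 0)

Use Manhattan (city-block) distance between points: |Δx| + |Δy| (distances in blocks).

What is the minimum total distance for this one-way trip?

Minimum one-way distance = 55 blocks.

There are 5! = 120 possible orderings.
DC→Z8→M7→W3→L3→F8: 29+17+13+22+30 = 111
DC→Z8→M7→W3→F8→L3: 29+17+13+10+30 = 99
DC→Z8→M7→L3→W3→F8: 29+17+25+22+10 = 103
DC→Z8→M7→L3→F8→W3: 29+17+25+30+10 = 111
DC→Z8→M7→F8→W3→L3: 29+17+23+10+22 = 101
DC→Z8→M7→F8→L3→W3: 29+17+23+30+22 = 121
DC→Z8→W3→M7→L3→F8: 29+28+13+25+30 = 125
DC→Z8→W3→M7→F8→L3: 29+28+13+23+30 = 123
DC→Z8→W3→L3→M7→F8: 29+28+22+25+23 = 127
DC→Z8→W3→L3→F8→M7: 29+28+22+30+23 = 132
DC→Z8→W3→F8→M7→L3: 29+28+10+23+25 = 115
DC→Z8→W3→F8→L3→M7: 29+28+10+30+25 = 122
DC→Z8→L3→M7→W3→F8: 29+8+25+13+10 = 85
DC→Z8→L3→M7→F8→W3: 29+8+25+23+10 = 95
… (106 more)
DC→F8→W3→M7→Z8→L3: 7+10+13+17+8 = 55  ← best
The minimum is 55.
One shortest path: DC → F8 → W3 → M7 → Z8 → L3.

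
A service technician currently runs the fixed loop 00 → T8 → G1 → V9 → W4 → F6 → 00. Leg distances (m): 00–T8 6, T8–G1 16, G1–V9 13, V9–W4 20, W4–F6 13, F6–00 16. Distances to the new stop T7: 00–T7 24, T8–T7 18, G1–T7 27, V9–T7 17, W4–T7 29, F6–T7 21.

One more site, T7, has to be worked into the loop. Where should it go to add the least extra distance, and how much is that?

Minimum extra distance: 26 m, inserting T7 between V9 and W4.

Insertion cost between consecutive stops i–j is d(i,T7) + d(T7,j) − d(i,j):
  between 00 and T8: 24 + 18 − 6 = 36
  between T8 and G1: 18 + 27 − 16 = 29
  between G1 and V9: 27 + 17 − 13 = 31
  between V9 and W4: 17 + 29 − 20 = 26
  between W4 and F6: 29 + 21 − 13 = 37
  between F6 and 00: 21 + 24 − 16 = 29
Cheapest insertion is between V9 and W4, adding 26.
New total = 84 + 26 = 110.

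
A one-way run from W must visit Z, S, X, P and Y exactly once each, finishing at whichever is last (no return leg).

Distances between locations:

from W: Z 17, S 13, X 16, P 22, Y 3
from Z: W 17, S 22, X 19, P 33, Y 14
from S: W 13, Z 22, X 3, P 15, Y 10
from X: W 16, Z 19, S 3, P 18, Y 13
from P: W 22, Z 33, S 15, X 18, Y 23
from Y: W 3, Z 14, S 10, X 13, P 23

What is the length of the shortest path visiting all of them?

54 — the minimum one-way total.

There are 5! = 120 possible orderings.
W → Z → S → X → P → Y: 17+22+3+18+23 = 83
W → Z → S → X → Y → P: 17+22+3+13+23 = 78
W → Z → S → P → X → Y: 17+22+15+18+13 = 85
W → Z → S → P → Y → X: 17+22+15+23+13 = 90
W → Z → S → Y → X → P: 17+22+10+13+18 = 80
W → Z → S → Y → P → X: 17+22+10+23+18 = 90
W → Z → X → S → P → Y: 17+19+3+15+23 = 77
W → Z → X → S → Y → P: 17+19+3+10+23 = 72
W → Z → X → P → S → Y: 17+19+18+15+10 = 79
W → Z → X → P → Y → S: 17+19+18+23+10 = 87
W → Z → X → Y → S → P: 17+19+13+10+15 = 74
W → Z → X → Y → P → S: 17+19+13+23+15 = 87
W → Z → P → S → X → Y: 17+33+15+3+13 = 81
W → Z → P → S → Y → X: 17+33+15+10+13 = 88
… (106 more)
W → Y → Z → X → S → P: 3+14+19+3+15 = 54  ← best
The minimum is 54.
One shortest path: W → Y → Z → X → S → P.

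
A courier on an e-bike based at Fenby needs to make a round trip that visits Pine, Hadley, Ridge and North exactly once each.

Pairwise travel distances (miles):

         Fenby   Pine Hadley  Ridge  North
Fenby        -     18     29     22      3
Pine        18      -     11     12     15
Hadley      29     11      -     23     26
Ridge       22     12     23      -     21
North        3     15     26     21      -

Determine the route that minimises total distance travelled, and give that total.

There are 12 distinct closed tours to check (reversals are equivalent).
Fenby → Pine → Hadley → Ridge → North → Fenby: 18+11+23+21+3 = 76
Fenby → Pine → Hadley → North → Ridge → Fenby: 18+11+26+21+22 = 98
Fenby → Pine → Ridge → Hadley → North → Fenby: 18+12+23+26+3 = 82
Fenby → Pine → Ridge → North → Hadley → Fenby: 18+12+21+26+29 = 106
Fenby → Pine → North → Hadley → Ridge → Fenby: 18+15+26+23+22 = 104
Fenby → Pine → North → Ridge → Hadley → Fenby: 18+15+21+23+29 = 106
Fenby → Hadley → Pine → Ridge → North → Fenby: 29+11+12+21+3 = 76
Fenby → Hadley → Pine → North → Ridge → Fenby: 29+11+15+21+22 = 98
Fenby → Hadley → Ridge → Pine → North → Fenby: 29+23+12+15+3 = 82
Fenby → Hadley → North → Pine → Ridge → Fenby: 29+26+15+12+22 = 104
Fenby → Ridge → Pine → Hadley → North → Fenby: 22+12+11+26+3 = 74
Fenby → Ridge → Hadley → Pine → North → Fenby: 22+23+11+15+3 = 74
The minimum is 74.
One optimal route: Fenby → Ridge → Pine → Hadley → North → Fenby (or its reverse).

74 miles — the shortest possible round trip.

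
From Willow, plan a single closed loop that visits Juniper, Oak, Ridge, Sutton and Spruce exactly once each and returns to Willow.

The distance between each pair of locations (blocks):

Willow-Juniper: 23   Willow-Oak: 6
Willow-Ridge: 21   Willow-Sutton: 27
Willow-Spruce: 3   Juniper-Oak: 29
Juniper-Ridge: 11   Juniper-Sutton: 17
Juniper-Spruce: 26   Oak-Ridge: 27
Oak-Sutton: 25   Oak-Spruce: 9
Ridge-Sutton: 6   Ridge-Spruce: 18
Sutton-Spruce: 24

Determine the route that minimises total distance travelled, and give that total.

There are 60 distinct closed tours to check (reversals are equivalent).
Willow→Juniper→Oak→Ridge→Sutton→Spruce→Willow: 23+29+27+6+24+3 = 112
Willow→Juniper→Oak→Ridge→Spruce→Sutton→Willow: 23+29+27+18+24+27 = 148
Willow→Juniper→Oak→Sutton→Ridge→Spruce→Willow: 23+29+25+6+18+3 = 104
Willow→Juniper→Oak→Sutton→Spruce→Ridge→Willow: 23+29+25+24+18+21 = 140
Willow→Juniper→Oak→Spruce→Ridge→Sutton→Willow: 23+29+9+18+6+27 = 112
Willow→Juniper→Oak→Spruce→Sutton→Ridge→Willow: 23+29+9+24+6+21 = 112
Willow→Juniper→Ridge→Oak→Sutton→Spruce→Willow: 23+11+27+25+24+3 = 113
Willow→Juniper→Ridge→Oak→Spruce→Sutton→Willow: 23+11+27+9+24+27 = 121
Willow→Juniper→Ridge→Sutton→Oak→Spruce→Willow: 23+11+6+25+9+3 = 77
Willow→Juniper→Ridge→Sutton→Spruce→Oak→Willow: 23+11+6+24+9+6 = 79
Willow→Juniper→Ridge→Spruce→Oak→Sutton→Willow: 23+11+18+9+25+27 = 113
Willow→Juniper→Ridge→Spruce→Sutton→Oak→Willow: 23+11+18+24+25+6 = 107
Willow→Juniper→Sutton→Oak→Ridge→Spruce→Willow: 23+17+25+27+18+3 = 113
Willow→Juniper→Sutton→Oak→Spruce→Ridge→Willow: 23+17+25+9+18+21 = 113
… (46 more)
The minimum is 77.
One optimal route: Willow → Juniper → Ridge → Sutton → Oak → Spruce → Willow (or its reverse).

Minimum total distance: 77 blocks.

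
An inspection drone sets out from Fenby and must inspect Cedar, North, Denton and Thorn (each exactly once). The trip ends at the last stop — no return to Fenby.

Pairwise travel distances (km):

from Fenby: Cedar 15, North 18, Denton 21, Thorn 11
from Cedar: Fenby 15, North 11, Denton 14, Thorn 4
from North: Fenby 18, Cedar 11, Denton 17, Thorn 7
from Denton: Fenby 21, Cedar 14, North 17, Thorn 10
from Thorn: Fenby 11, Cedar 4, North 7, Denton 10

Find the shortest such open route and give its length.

There are 4! = 24 possible orderings.
Fenby → Cedar → North → Denton → Thorn: 15+11+17+10 = 53
Fenby → Cedar → North → Thorn → Denton: 15+11+7+10 = 43
Fenby → Cedar → Denton → North → Thorn: 15+14+17+7 = 53
Fenby → Cedar → Denton → Thorn → North: 15+14+10+7 = 46
Fenby → Cedar → Thorn → North → Denton: 15+4+7+17 = 43
Fenby → Cedar → Thorn → Denton → North: 15+4+10+17 = 46
Fenby → North → Cedar → Denton → Thorn: 18+11+14+10 = 53
Fenby → North → Cedar → Thorn → Denton: 18+11+4+10 = 43
Fenby → North → Denton → Cedar → Thorn: 18+17+14+4 = 53
Fenby → North → Denton → Thorn → Cedar: 18+17+10+4 = 49
Fenby → North → Thorn → Cedar → Denton: 18+7+4+14 = 43
Fenby → North → Thorn → Denton → Cedar: 18+7+10+14 = 49
Fenby → Denton → Cedar → North → Thorn: 21+14+11+7 = 53
Fenby → Denton → Cedar → Thorn → North: 21+14+4+7 = 46
… (10 more)
The minimum is 43.
One shortest path: Fenby → Cedar → North → Thorn → Denton.

43 km — the minimum one-way total.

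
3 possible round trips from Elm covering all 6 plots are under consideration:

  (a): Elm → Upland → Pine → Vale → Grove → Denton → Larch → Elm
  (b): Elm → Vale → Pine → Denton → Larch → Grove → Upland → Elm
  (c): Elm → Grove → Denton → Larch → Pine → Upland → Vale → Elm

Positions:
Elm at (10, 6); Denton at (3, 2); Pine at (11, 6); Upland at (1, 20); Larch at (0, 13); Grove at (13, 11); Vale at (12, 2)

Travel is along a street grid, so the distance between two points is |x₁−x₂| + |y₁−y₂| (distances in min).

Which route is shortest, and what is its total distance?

(a): 23 + 24 + 5 + 10 + 19 + 14 + 17 = 112
(b): 6 + 5 + 12 + 14 + 15 + 21 + 23 = 96
(c): 8 + 19 + 14 + 18 + 24 + 29 + 6 = 118

Shortest is (b), total 96 min.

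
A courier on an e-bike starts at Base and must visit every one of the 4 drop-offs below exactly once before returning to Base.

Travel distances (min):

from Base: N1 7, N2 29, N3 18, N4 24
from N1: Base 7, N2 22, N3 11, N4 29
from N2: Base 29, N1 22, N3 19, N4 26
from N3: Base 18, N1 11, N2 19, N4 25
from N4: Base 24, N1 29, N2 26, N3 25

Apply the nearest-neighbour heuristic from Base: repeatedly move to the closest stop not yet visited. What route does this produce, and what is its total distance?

At Base the remaining stops are N1 7, N3 18, N4 24, N2 29; go to N1.
At N1 the remaining stops are N3 11, N2 22, N4 29; go to N3.
At N3 the remaining stops are N2 19, N4 25; go to N2.
At N2 the remaining stops are N4 26; go to N4.
Return N4→Base: 24.
Total = 7 + 11 + 19 + 26 + 24 = 87.

Total distance 87 min via the nearest-neighbour route Base → N1 → N3 → N2 → N4 → Base.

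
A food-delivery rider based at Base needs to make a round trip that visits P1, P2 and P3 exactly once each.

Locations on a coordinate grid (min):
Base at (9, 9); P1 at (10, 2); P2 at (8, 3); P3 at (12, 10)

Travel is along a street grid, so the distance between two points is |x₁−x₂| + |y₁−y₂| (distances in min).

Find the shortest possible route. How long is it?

There are 3 distinct closed tours to check (reversals are equivalent).
Base - P1 - P2 - P3 - Base: 8+3+11+4 = 26
Base - P1 - P3 - P2 - Base: 8+10+11+7 = 36
Base - P2 - P1 - P3 - Base: 7+3+10+4 = 24
The minimum is 24.
One optimal route: Base → P2 → P1 → P3 → Base (or its reverse).

Minimum total distance: 24 min.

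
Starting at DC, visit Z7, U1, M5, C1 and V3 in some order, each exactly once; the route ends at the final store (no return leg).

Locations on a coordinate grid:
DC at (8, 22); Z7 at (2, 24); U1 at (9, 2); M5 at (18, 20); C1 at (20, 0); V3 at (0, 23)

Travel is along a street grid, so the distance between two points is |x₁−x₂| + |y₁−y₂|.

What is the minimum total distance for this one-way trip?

67 — the minimum one-way total.

There are 5! = 120 possible orderings.
DC→Z7→U1→M5→C1→V3: 8+29+27+22+43 = 129
DC→Z7→U1→M5→V3→C1: 8+29+27+21+43 = 128
DC→Z7→U1→C1→M5→V3: 8+29+13+22+21 = 93
DC→Z7→U1→C1→V3→M5: 8+29+13+43+21 = 114
DC→Z7→U1→V3→M5→C1: 8+29+30+21+22 = 110
DC→Z7→U1→V3→C1→M5: 8+29+30+43+22 = 132
DC→Z7→M5→U1→C1→V3: 8+20+27+13+43 = 111
DC→Z7→M5→U1→V3→C1: 8+20+27+30+43 = 128
DC→Z7→M5→C1→U1→V3: 8+20+22+13+30 = 93
DC→Z7→M5→C1→V3→U1: 8+20+22+43+30 = 123
DC→Z7→M5→V3→U1→C1: 8+20+21+30+13 = 92
DC→Z7→M5→V3→C1→U1: 8+20+21+43+13 = 105
DC→Z7→C1→U1→M5→V3: 8+42+13+27+21 = 111
DC→Z7→C1→U1→V3→M5: 8+42+13+30+21 = 114
… (106 more)
DC→Z7→V3→M5→C1→U1: 8+3+21+22+13 = 67  ← best
The minimum is 67.
One shortest path: DC → Z7 → V3 → M5 → C1 → U1.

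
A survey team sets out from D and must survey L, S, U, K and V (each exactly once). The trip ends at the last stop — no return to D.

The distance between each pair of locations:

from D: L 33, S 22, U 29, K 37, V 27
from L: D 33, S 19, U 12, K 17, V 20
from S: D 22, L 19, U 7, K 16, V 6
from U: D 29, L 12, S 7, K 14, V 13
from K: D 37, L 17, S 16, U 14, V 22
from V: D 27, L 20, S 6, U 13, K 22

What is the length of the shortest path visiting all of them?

There are 5! = 120 possible orderings.
D - L - S - U - K - V: 33+19+7+14+22 = 95
D - L - S - U - V - K: 33+19+7+13+22 = 94
D - L - S - K - U - V: 33+19+16+14+13 = 95
D - L - S - K - V - U: 33+19+16+22+13 = 103
D - L - S - V - U - K: 33+19+6+13+14 = 85
D - L - S - V - K - U: 33+19+6+22+14 = 94
D - L - U - S - K - V: 33+12+7+16+22 = 90
D - L - U - S - V - K: 33+12+7+6+22 = 80
D - L - U - K - S - V: 33+12+14+16+6 = 81
D - L - U - K - V - S: 33+12+14+22+6 = 87
D - L - U - V - S - K: 33+12+13+6+16 = 80
D - L - U - V - K - S: 33+12+13+22+16 = 96
D - L - K - S - U - V: 33+17+16+7+13 = 86
D - L - K - S - V - U: 33+17+16+6+13 = 85
… (106 more)
D - V - S - U - L - K: 27+6+7+12+17 = 69  ← best
The minimum is 69.
One shortest path: D → V → S → U → L → K.

Shortest open route: 69.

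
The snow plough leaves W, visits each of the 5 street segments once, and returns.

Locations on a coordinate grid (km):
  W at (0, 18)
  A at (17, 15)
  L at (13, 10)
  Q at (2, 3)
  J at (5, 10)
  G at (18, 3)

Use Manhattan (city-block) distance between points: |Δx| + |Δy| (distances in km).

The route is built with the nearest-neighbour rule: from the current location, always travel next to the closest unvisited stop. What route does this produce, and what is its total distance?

Total distance 76 km via the nearest-neighbour route W → J → L → A → G → Q → W.

From W: distances to unvisited — J=13, Q=17, A=20, L=21, G=33. Nearest is J (13).
From J: distances to unvisited — L=8, Q=10, A=17, G=20. Nearest is L (8).
From L: distances to unvisited — A=9, G=12, Q=18. Nearest is A (9).
From A: distances to unvisited — G=13, Q=27. Nearest is G (13).
From G: distances to unvisited — Q=16. Nearest is Q (16).
Return Q→W: 17.
Total = 13 + 8 + 9 + 13 + 16 + 17 = 76.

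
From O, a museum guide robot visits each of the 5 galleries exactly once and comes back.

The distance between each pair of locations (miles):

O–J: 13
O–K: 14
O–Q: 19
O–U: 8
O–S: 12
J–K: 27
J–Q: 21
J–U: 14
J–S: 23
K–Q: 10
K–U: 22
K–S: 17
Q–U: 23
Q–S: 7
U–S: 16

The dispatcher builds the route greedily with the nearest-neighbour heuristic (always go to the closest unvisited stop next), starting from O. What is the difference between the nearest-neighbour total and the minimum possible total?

From O: U=8, S=12, J=13, K=14, Q=19 → choose U (8).
From U: J=14, S=16, K=22, Q=23 → choose J (14).
From J: Q=21, S=23, K=27 → choose Q (21).
From Q: S=7, K=10 → choose S (7).
From S: K=17 → choose K (17).
NN route O → U → J → Q → S → K → O costs 81.
Optimal: O → J → U → S → Q → K → O costs 74 (by enumerating all 60 distinct tours).
Excess = 81 − 74 = 7.

7 miles longer than the optimal tour.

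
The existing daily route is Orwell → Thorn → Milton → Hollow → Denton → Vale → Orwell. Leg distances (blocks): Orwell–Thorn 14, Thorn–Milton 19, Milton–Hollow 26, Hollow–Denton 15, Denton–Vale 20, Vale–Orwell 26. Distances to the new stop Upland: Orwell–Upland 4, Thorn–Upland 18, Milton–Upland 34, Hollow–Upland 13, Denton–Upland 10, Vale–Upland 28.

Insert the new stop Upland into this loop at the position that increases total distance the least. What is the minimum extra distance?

Insertion cost between consecutive stops i–j is d(i,Upland) + d(Upland,j) − d(i,j):
  between Orwell and Thorn: 4 + 18 − 14 = 8
  between Thorn and Milton: 18 + 34 − 19 = 33
  between Milton and Hollow: 34 + 13 − 26 = 21
  between Hollow and Denton: 13 + 10 − 15 = 8
  between Denton and Vale: 10 + 28 − 20 = 18
  between Vale and Orwell: 28 + 4 − 26 = 6
Cheapest insertion is between Vale and Orwell, adding 6.
New total = 120 + 6 = 126.

+6 blocks — insert Upland between Vale and Orwell.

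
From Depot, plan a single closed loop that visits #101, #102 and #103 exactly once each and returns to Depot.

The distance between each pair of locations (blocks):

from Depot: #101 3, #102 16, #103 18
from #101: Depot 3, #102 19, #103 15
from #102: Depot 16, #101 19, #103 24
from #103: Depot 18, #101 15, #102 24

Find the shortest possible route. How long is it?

Shortest round trip = 58 blocks.

Depot → #101 → #102 → #103 → Depot: 3+19+24+18 = 64
Depot → #101 → #103 → #102 → Depot: 3+15+24+16 = 58
Depot → #102 → #101 → #103 → Depot: 16+19+15+18 = 68
The minimum is 58.
One optimal route: Depot → #101 → #103 → #102 → Depot (or its reverse).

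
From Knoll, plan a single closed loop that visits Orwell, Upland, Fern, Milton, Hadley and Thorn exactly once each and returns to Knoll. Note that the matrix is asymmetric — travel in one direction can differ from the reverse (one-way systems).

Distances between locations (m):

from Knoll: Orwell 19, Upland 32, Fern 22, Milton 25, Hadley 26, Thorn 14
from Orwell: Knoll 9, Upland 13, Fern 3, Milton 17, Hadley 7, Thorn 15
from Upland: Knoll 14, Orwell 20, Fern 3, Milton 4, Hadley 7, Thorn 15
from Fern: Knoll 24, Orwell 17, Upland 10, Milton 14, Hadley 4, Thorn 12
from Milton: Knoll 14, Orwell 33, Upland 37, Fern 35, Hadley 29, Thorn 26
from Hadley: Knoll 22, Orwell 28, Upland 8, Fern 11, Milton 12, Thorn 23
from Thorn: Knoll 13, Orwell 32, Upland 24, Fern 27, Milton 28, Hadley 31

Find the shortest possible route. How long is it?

Knoll-Orwell-Upland-Fern-Milton-Hadley-Thorn-Knoll: 19+13+3+14+29+23+13 = 114
Knoll-Orwell-Upland-Fern-Milton-Thorn-Hadley-Knoll: 19+13+3+14+26+31+22 = 128
Knoll-Orwell-Upland-Fern-Hadley-Milton-Thorn-Knoll: 19+13+3+4+12+26+13 = 90
Knoll-Orwell-Upland-Fern-Hadley-Thorn-Milton-Knoll: 19+13+3+4+23+28+14 = 104
Knoll-Orwell-Upland-Fern-Thorn-Milton-Hadley-Knoll: 19+13+3+12+28+29+22 = 126
Knoll-Orwell-Upland-Fern-Thorn-Hadley-Milton-Knoll: 19+13+3+12+31+12+14 = 104
Knoll-Orwell-Upland-Milton-Fern-Hadley-Thorn-Knoll: 19+13+4+35+4+23+13 = 111
Knoll-Orwell-Upland-Milton-Fern-Thorn-Hadley-Knoll: 19+13+4+35+12+31+22 = 136
… (712 more)
Knoll-Orwell-Fern-Hadley-Upland-Milton-Thorn-Knoll: 19+3+4+8+4+26+13 = 77  ← best
The minimum is 77.
One optimal route: Knoll → Orwell → Fern → Hadley → Upland → Milton → Thorn → Knoll.

77 m — the shortest possible round trip.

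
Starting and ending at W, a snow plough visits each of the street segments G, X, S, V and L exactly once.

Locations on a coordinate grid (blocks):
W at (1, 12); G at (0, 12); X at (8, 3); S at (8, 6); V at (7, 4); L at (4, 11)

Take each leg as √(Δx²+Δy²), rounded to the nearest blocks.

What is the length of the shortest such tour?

There are 60 distinct closed tours to check (reversals are equivalent).
W→G→X→S→V→L→W: 1+12+3+2+8+3 = 29
W→G→X→S→L→V→W: 1+12+3+6+8+10 = 40
W→G→X→V→S→L→W: 1+12+1+2+6+3 = 25
W→G→X→V→L→S→W: 1+12+1+8+6+9 = 37
W→G→X→L→S→V→W: 1+12+9+6+2+10 = 40
W→G→X→L→V→S→W: 1+12+9+8+2+9 = 41
W→G→S→X→V→L→W: 1+10+3+1+8+3 = 26
W→G→S→X→L→V→W: 1+10+3+9+8+10 = 41
W→G→S→V→X→L→W: 1+10+2+1+9+3 = 26
W→G→S→V→L→X→W: 1+10+2+8+9+11 = 41
W→G→S→L→X→V→W: 1+10+6+9+1+10 = 37
W→G→S→L→V→X→W: 1+10+6+8+1+11 = 37
W→G→V→X→S→L→W: 1+11+1+3+6+3 = 25
W→G→V→X→L→S→W: 1+11+1+9+6+9 = 37
… (46 more)
The minimum is 25.
One optimal route: W → G → X → V → S → L → W (or its reverse).

Minimum total distance: 25 blocks.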